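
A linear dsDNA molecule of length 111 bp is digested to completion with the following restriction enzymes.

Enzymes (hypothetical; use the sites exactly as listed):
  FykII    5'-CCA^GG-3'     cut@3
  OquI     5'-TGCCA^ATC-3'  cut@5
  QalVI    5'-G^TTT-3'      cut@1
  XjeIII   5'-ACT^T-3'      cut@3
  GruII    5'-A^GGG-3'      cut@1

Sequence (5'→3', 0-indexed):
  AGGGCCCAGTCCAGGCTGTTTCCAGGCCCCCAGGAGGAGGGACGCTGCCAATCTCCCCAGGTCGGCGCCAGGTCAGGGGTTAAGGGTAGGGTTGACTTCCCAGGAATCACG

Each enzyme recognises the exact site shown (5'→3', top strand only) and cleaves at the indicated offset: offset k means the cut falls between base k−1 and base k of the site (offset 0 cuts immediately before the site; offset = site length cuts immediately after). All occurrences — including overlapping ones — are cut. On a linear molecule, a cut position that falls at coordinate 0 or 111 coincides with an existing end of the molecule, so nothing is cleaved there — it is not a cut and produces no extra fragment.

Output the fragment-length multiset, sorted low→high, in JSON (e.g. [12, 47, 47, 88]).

Per-enzyme occurrences:
  FykII CCAGG/3: at [10, 21, 29, 56, 67, 99] ⇒ [13, 24, 32, 59, 70, 102]
  OquI TGCCAATC/5: at [45] ⇒ [50]
  QalVI GTTT/1: at [17] ⇒ [18]
  XjeIII ACTT/3: at [94] ⇒ [97]
  GruII AGGG/1: at [0, 37, 74, 82, 87] ⇒ [1, 38, 75, 83, 88]

Pooled cuts: [1, 13, 18, 24, 32, 38, 50, 59, 70, 75, 83, 88, 97, 102]

Fragments:
  [0,1): 1 bp
  [1,13): 12 bp
  [13,18): 5 bp
  [18,24): 6 bp
  [24,32): 8 bp
  [32,38): 6 bp
  [38,50): 12 bp
  [50,59): 9 bp
  [59,70): 11 bp
  [70,75): 5 bp
  [75,83): 8 bp
  [83,88): 5 bp
  [88,97): 9 bp
  [97,102): 5 bp
  [102,111): 9 bp

[1,5,5,5,5,6,6,8,8,9,9,9,11,12,12]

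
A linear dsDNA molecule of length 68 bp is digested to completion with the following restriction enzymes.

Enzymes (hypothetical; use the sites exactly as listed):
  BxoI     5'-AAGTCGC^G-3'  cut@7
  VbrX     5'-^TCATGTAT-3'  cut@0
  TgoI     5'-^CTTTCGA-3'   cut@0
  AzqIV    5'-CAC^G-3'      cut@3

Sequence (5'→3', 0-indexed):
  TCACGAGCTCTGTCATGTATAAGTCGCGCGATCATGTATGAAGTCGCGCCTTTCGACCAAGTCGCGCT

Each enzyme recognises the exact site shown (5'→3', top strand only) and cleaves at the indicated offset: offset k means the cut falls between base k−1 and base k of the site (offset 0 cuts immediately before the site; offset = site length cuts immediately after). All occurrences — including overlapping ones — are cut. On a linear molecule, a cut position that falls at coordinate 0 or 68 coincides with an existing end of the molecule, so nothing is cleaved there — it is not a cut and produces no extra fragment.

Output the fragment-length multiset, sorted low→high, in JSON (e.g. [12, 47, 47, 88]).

[2,3,4,4,8,15,16,16]

Per-enzyme occurrences:
  BxoI AAGTCGCG/7: at [20, 40, 58] ⇒ [27, 47, 65]
  VbrX TCATGTAT/0: at [12, 31] ⇒ [12, 31]
  TgoI CTTTCGA/0: at [49] ⇒ [49]
  AzqIV CACG/3: at [1] ⇒ [4]

All cut coordinates (distinct, sorted): [4, 12, 27, 31, 47, 49, 65]

Fragment lengths:
  [0,4): 4 bp
  [4,12): 8 bp
  [12,27): 15 bp
  [27,31): 4 bp
  [31,47): 16 bp
  [47,49): 2 bp
  [49,65): 16 bp
  [65,68): 3 bp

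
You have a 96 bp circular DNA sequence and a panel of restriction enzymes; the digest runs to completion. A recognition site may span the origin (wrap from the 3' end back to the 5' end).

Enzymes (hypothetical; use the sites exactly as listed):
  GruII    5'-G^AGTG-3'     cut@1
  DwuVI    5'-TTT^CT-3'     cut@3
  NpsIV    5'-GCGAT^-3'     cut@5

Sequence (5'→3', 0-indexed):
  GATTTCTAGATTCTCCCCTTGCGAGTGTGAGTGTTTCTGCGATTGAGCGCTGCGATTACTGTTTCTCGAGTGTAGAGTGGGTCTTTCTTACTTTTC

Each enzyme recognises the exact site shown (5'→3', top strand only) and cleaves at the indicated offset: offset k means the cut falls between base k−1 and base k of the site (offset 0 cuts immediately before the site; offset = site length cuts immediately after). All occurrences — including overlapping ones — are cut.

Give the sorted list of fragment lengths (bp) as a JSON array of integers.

Site scan:
  GruII (GAGTG, off=1): starts [22, 28, 67, 74] → cuts [23, 29, 68, 75]
  DwuVI (TTTCT, off=3): starts [2, 33, 61, 83] → cuts [5, 36, 64, 86]
  NpsIV (GCGAT, off=5): starts [38, 51] → cuts [43, 56]

Pooled cuts: [5, 23, 29, 36, 43, 56, 64, 68, 75, 86]

Fragment lengths:
  5→23: 18 bp
  23→29: 6 bp
  29→36: 7 bp
  36→43: 7 bp
  43→56: 13 bp
  56→64: 8 bp
  64→68: 4 bp
  68→75: 7 bp
  75→86: 11 bp
  86→5 (wrap): 96-86+5 = 15 bp

[4,6,7,7,7,8,11,13,15,18]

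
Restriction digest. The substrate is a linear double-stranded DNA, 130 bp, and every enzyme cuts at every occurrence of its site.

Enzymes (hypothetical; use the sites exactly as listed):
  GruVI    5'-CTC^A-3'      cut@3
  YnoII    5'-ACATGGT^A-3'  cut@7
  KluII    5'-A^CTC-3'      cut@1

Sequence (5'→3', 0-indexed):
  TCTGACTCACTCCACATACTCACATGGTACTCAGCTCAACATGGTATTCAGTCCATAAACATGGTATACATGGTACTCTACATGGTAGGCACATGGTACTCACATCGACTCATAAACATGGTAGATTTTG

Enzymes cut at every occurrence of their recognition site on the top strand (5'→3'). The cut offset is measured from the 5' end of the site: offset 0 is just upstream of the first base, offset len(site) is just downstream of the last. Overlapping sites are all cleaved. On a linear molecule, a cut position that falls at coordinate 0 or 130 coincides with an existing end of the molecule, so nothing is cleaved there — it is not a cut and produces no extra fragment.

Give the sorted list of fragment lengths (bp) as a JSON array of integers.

Per-enzyme occurrences:
  GruVI (CTCA, off=3): starts [5, 18, 29, 34, 98, 108] → cuts [8, 21, 32, 37, 101, 111]
  YnoII (ACATGGTA, off=7): starts [21, 38, 58, 67, 79, 90, 115] → cuts [28, 45, 65, 74, 86, 97, 122]
  KluII (ACTC, off=1): starts [4, 8, 17, 28, 74, 97, 107] → cuts [5, 9, 18, 29, 75, 98, 108]

All cut coordinates (distinct, sorted): [5, 8, 9, 18, 21, 28, 29, 32, 37, 45, 65, 74, 75, 86, 97, 98, 101, 108, 111, 122]

Fragment lengths:
  [0,5): 5 bp
  [5,8): 3 bp
  [8,9): 1 bp
  [9,18): 9 bp
  [18,21): 3 bp
  [21,28): 7 bp
  [28,29): 1 bp
  [29,32): 3 bp
  [32,37): 5 bp
  [37,45): 8 bp
  [45,65): 20 bp
  [65,74): 9 bp
  [74,75): 1 bp
  [75,86): 11 bp
  [86,97): 11 bp
  [97,98): 1 bp
  [98,101): 3 bp
  [101,108): 7 bp
  [108,111): 3 bp
  [111,122): 11 bp
  [122,130): 8 bp

[1,1,1,1,3,3,3,3,3,5,5,7,7,8,8,9,9,11,11,11,20]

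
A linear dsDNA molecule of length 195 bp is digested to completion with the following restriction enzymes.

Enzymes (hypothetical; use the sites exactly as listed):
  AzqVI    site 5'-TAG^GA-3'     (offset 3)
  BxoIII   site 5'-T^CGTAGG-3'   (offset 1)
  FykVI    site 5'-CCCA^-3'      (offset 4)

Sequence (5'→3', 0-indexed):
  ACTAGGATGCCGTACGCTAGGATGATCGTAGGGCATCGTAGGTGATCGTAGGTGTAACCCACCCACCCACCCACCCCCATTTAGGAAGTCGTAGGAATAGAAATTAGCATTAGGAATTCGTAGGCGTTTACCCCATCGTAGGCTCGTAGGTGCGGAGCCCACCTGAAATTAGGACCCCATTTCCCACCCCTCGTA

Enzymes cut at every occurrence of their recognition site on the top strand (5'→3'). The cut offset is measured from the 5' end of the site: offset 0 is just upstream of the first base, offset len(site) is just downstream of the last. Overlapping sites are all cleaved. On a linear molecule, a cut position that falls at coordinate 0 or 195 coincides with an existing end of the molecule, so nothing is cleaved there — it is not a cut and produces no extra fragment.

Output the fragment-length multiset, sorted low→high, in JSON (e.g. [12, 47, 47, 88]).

Site scan:
  AzqVI TAGGA/3: at [2, 17, 81, 91, 110, 169] ⇒ [5, 20, 84, 94, 113, 172]
  BxoIII TCGTAGG/1: at [25, 35, 45, 88, 117, 135, 143] ⇒ [26, 36, 46, 89, 118, 136, 144]
  FykVI CCCA/4: at [57, 61, 65, 69, 75, 131, 157, 175, 182] ⇒ [61, 65, 69, 73, 79, 135, 161, 179, 186]

Pooled cuts: [5, 20, 26, 36, 46, 61, 65, 69, 73, 79, 84, 89, 94, 113, 118, 135, 136, 144, 161, 172, 179, 186]

Fragment lengths:
  [0,5): 5 bp
  [5,20): 15 bp
  [20,26): 6 bp
  [26,36): 10 bp
  [36,46): 10 bp
  [46,61): 15 bp
  [61,65): 4 bp
  [65,69): 4 bp
  [69,73): 4 bp
  [73,79): 6 bp
  [79,84): 5 bp
  [84,89): 5 bp
  [89,94): 5 bp
  [94,113): 19 bp
  [113,118): 5 bp
  [118,135): 17 bp
  [135,136): 1 bp
  [136,144): 8 bp
  [144,161): 17 bp
  [161,172): 11 bp
  [172,179): 7 bp
  [179,186): 7 bp
  [186,195): 9 bp

[1,4,4,4,5,5,5,5,5,6,6,7,7,8,9,10,10,11,15,15,17,17,19]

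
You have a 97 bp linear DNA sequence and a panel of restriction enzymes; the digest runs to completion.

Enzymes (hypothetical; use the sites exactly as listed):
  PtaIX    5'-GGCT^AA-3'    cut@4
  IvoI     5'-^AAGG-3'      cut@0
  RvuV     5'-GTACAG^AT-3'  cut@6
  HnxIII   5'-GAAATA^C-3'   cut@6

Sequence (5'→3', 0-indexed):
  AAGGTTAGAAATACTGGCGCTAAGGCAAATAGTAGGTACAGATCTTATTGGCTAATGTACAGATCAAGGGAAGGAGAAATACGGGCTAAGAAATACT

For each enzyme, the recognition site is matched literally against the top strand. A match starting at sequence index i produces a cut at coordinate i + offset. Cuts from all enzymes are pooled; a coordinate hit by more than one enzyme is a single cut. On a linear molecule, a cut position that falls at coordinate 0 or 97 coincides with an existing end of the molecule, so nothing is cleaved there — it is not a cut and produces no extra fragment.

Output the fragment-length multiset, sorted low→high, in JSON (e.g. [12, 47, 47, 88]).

Site scan:
  PtaIX (GGCTAA, off=4): starts [49, 83] → cuts [53, 87]
  IvoI (AAGG, off=0): starts [0, 21, 65, 70] → cuts [21, 65, 70] (position 0 is a terminus of the linear molecule — no cut)
  RvuV (GTACAGAT, off=6): starts [35, 56] → cuts [41, 62]
  HnxIII (GAAATAC, off=6): starts [7, 75, 89] → cuts [13, 81, 95]

Pooled cuts: [13, 21, 41, 53, 62, 65, 70, 81, 87, 95]

Fragment lengths:
  [0,13): 13 bp
  [13,21): 8 bp
  [21,41): 20 bp
  [41,53): 12 bp
  [53,62): 9 bp
  [62,65): 3 bp
  [65,70): 5 bp
  [70,81): 11 bp
  [81,87): 6 bp
  [87,95): 8 bp
  [95,97): 2 bp

[2,3,5,6,8,8,9,11,12,13,20]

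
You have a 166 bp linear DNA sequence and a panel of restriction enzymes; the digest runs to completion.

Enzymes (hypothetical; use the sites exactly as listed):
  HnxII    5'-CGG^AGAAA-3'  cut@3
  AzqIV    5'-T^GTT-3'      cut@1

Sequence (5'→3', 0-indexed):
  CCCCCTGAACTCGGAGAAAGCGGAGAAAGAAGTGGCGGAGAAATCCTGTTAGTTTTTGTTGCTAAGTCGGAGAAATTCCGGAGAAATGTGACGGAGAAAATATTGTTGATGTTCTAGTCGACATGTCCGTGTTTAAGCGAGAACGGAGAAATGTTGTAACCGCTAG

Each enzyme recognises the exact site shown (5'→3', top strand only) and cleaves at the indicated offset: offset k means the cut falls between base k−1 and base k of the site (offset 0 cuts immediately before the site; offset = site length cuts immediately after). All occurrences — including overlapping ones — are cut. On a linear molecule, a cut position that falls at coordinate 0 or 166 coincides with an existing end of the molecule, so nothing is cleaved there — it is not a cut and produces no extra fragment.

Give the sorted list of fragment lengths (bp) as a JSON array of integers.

[6,6,9,9,10,10,11,13,13,14,14,15,16,20]

Scan for sites:
  HnxII (CGGAGAAA, off=3): starts [11, 20, 35, 67, 78, 91, 143] → cuts [14, 23, 38, 70, 81, 94, 146]
  AzqIV (TGTT, off=1): starts [46, 56, 103, 109, 129, 151] → cuts [47, 57, 104, 110, 130, 152]

Pooled cuts: [14, 23, 38, 47, 57, 70, 81, 94, 104, 110, 130, 146, 152]

Fragments:
  [0,14): 14 bp
  [14,23): 9 bp
  [23,38): 15 bp
  [38,47): 9 bp
  [47,57): 10 bp
  [57,70): 13 bp
  [70,81): 11 bp
  [81,94): 13 bp
  [94,104): 10 bp
  [104,110): 6 bp
  [110,130): 20 bp
  [130,146): 16 bp
  [146,152): 6 bp
  [152,166): 14 bp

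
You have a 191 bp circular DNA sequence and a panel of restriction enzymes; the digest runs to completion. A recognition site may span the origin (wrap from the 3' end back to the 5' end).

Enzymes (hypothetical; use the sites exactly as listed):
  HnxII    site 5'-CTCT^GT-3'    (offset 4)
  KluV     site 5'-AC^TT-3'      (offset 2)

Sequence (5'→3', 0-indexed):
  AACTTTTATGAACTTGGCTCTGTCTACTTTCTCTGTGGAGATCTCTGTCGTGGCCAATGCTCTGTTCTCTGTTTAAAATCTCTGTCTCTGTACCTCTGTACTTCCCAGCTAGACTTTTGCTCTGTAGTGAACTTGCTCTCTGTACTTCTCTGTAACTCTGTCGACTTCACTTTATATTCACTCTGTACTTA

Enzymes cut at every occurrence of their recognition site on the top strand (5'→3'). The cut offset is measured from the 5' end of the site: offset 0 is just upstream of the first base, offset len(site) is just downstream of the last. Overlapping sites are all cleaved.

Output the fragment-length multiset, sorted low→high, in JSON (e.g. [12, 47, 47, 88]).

[4,4,4,5,6,6,6,6,6,7,7,8,8,8,9,9,9,10,12,13,13,14,17]

Per-enzyme occurrences:
  HnxII CTCTGT/4: at [17, 30, 42, 59, 66, 79, 85, 93, 119, 137, 147, 155, 180] ⇒ [21, 34, 46, 63, 70, 83, 89, 97, 123, 141, 151, 159, 184]
  KluV ACTT/2: at [1, 11, 25, 99, 112, 130, 143, 163, 168, 186] ⇒ [3, 13, 27, 101, 114, 132, 145, 165, 170, 188]

All cut coordinates (distinct, sorted): [3, 13, 21, 27, 34, 46, 63, 70, 83, 89, 97, 101, 114, 123, 132, 141, 145, 151, 159, 165, 170, 184, 188]

Fragments:
  3→13: 10 bp
  13→21: 8 bp
  21→27: 6 bp
  27→34: 7 bp
  34→46: 12 bp
  46→63: 17 bp
  63→70: 7 bp
  70→83: 13 bp
  83→89: 6 bp
  89→97: 8 bp
  97→101: 4 bp
  101→114: 13 bp
  114→123: 9 bp
  123→132: 9 bp
  132→141: 9 bp
  141→145: 4 bp
  145→151: 6 bp
  151→159: 8 bp
  159→165: 6 bp
  165→170: 5 bp
  170→184: 14 bp
  184→188: 4 bp
  188→3 (wrap): 191-188+3 = 6 bp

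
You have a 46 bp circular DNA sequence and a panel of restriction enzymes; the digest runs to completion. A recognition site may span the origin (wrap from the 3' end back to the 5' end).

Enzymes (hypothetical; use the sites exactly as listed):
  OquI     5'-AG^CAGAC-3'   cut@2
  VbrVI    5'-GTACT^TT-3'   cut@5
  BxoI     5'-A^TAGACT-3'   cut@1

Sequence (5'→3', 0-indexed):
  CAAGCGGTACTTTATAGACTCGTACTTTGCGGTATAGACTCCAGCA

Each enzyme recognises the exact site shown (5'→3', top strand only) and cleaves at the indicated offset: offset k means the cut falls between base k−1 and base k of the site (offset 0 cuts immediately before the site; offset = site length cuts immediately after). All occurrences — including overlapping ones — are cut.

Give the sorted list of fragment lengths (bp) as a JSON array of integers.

Scan for sites:
  OquI (AGCAGAC, off=2): no sites
  VbrVI (GTACTTT, off=5): starts [6, 21] → cuts [11, 26]
  BxoI (ATAGACT, off=1): starts [13, 33] → cuts [14, 34]

Pooled cuts: [11, 14, 26, 34]

Fragment lengths:
  11→14: 3 bp
  14→26: 12 bp
  26→34: 8 bp
  34→11 (wrap): 46-34+11 = 23 bp

[3,8,12,23]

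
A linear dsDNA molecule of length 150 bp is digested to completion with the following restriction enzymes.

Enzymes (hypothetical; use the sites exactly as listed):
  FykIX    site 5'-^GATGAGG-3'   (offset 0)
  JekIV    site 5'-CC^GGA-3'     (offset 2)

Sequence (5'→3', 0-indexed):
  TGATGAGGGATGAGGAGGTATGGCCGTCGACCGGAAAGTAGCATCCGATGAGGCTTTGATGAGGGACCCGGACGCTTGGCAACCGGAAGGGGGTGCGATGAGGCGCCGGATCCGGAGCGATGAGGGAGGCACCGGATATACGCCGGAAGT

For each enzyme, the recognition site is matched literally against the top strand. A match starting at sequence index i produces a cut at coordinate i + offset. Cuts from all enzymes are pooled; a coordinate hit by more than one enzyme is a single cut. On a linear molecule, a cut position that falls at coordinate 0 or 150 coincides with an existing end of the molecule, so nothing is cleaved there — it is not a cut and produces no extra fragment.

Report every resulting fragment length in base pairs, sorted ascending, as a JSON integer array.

[1,5,6,6,7,11,11,11,12,12,14,15,15,24]

Per-enzyme occurrences:
  FykIX (GATGAGG, off=0): starts [1, 8, 46, 57, 96, 118] → cuts [1, 8, 46, 57, 96, 118]
  JekIV (CCGGA, off=2): starts [30, 67, 82, 105, 111, 131, 142] → cuts [32, 69, 84, 107, 113, 133, 144]

Pooled cuts: [1, 8, 32, 46, 57, 69, 84, 96, 107, 113, 118, 133, 144]

Fragment lengths:
  [0,1): 1 bp
  [1,8): 7 bp
  [8,32): 24 bp
  [32,46): 14 bp
  [46,57): 11 bp
  [57,69): 12 bp
  [69,84): 15 bp
  [84,96): 12 bp
  [96,107): 11 bp
  [107,113): 6 bp
  [113,118): 5 bp
  [118,133): 15 bp
  [133,144): 11 bp
  [144,150): 6 bp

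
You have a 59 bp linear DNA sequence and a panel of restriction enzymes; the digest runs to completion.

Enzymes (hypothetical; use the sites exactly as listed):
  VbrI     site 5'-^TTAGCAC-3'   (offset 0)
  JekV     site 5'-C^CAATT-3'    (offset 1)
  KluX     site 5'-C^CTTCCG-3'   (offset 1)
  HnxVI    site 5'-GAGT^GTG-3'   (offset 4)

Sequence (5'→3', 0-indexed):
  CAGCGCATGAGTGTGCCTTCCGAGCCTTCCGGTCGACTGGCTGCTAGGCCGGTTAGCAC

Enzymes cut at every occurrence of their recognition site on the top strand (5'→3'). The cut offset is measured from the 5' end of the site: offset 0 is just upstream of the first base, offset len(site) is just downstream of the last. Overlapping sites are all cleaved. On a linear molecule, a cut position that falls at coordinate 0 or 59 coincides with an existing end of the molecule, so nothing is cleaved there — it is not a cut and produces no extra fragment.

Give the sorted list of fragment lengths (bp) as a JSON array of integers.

[4,7,9,12,27]

Per-enzyme occurrences:
  VbrI (TTAGCAC, off=0): starts [52] → cuts [52]
  JekV (CCAATT, off=1): no sites
  KluX (CCTTCCG, off=1): starts [15, 24] → cuts [16, 25]
  HnxVI (GAGTGTG, off=4): starts [8] → cuts [12]

All cut coordinates (distinct, sorted): [12, 16, 25, 52]

Fragments:
  [0,12): 12 bp
  [12,16): 4 bp
  [16,25): 9 bp
  [25,52): 27 bp
  [52,59): 7 bp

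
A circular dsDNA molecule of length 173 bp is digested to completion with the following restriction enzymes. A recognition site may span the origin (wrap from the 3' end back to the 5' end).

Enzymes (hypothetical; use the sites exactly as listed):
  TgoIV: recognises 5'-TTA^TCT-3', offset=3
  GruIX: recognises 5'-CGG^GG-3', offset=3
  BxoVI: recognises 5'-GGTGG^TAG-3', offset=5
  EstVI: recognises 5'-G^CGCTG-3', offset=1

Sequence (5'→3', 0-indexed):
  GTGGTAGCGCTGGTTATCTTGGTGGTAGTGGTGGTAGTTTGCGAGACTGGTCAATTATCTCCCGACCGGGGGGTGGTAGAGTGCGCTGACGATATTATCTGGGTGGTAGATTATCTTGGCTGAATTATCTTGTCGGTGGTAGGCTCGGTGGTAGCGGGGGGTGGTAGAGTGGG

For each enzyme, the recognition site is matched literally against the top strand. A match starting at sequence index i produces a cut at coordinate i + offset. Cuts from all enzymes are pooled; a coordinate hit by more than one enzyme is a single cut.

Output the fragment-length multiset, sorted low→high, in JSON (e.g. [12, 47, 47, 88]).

[3,6,7,7,7,7,9,9,9,9,12,12,12,13,14,14,23]

Scan for sites:
  TgoIV TTATCT/3: at [13, 54, 94, 110, 124] ⇒ [16, 57, 97, 113, 127]
  GruIX CGGGG/3: at [66, 154] ⇒ [69, 157]
  BxoVI GGTGGTAG/5: at [20, 29, 71, 101, 134, 146, 159, 172] ⇒ [4, 25, 34, 76, 106, 139, 151, 164]
  EstVI GCGCTG/1: at [6, 82] ⇒ [7, 83]

All cut coordinates (distinct, sorted): [4, 7, 16, 25, 34, 57, 69, 76, 83, 97, 106, 113, 127, 139, 151, 157, 164]

Fragments:
  4→7: 3 bp
  7→16: 9 bp
  16→25: 9 bp
  25→34: 9 bp
  34→57: 23 bp
  57→69: 12 bp
  69→76: 7 bp
  76→83: 7 bp
  83→97: 14 bp
  97→106: 9 bp
  106→113: 7 bp
  113→127: 14 bp
  127→139: 12 bp
  139→151: 12 bp
  151→157: 6 bp
  157→164: 7 bp
  164→4 (wrap): 173-164+4 = 13 bp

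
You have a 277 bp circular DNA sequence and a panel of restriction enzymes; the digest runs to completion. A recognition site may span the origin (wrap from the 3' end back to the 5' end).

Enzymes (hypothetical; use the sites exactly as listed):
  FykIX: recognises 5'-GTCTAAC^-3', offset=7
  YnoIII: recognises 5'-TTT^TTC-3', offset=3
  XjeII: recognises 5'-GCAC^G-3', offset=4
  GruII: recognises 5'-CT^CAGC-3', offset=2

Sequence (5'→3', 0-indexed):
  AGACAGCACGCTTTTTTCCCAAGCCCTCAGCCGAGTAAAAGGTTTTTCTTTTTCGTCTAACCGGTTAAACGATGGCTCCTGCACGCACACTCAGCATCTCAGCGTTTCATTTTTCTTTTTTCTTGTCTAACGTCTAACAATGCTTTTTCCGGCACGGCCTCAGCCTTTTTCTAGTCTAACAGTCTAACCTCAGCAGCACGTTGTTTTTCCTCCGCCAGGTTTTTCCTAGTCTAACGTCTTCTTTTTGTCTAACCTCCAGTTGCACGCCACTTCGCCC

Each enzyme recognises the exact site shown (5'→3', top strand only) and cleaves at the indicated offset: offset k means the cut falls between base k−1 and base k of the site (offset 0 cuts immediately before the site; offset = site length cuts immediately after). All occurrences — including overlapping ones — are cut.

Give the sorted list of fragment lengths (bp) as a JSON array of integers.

[2,5,6,6,7,7,7,7,8,8,8,8,9,9,10,12,12,12,12,13,13,16,18,18,21,23]

Per-enzyme occurrences:
  FykIX (GTCTAAC, off=7): starts [54, 124, 131, 173, 181, 228, 246] → cuts [61, 131, 138, 180, 188, 235, 253]
  YnoIII (TTTTTC, off=3): starts [12, 42, 48, 109, 116, 143, 165, 203, 219] → cuts [15, 45, 51, 112, 119, 146, 168, 206, 222]
  XjeII (GCACG, off=4): starts [5, 80, 151, 195, 261] → cuts [9, 84, 155, 199, 265]
  GruII (CTCAGC, off=2): starts [25, 89, 97, 158, 188] → cuts [27, 91, 99, 160, 190]

All cut coordinates (distinct, sorted): [9, 15, 27, 45, 51, 61, 84, 91, 99, 112, 119, 131, 138, 146, 155, 160, 168, 180, 188, 190, 199, 206, 222, 235, 253, 265]

Fragment lengths:
  9→15: 6 bp
  15→27: 12 bp
  27→45: 18 bp
  45→51: 6 bp
  51→61: 10 bp
  61→84: 23 bp
  84→91: 7 bp
  91→99: 8 bp
  99→112: 13 bp
  112→119: 7 bp
  119→131: 12 bp
  131→138: 7 bp
  138→146: 8 bp
  146→155: 9 bp
  155→160: 5 bp
  160→168: 8 bp
  168→180: 12 bp
  180→188: 8 bp
  188→190: 2 bp
  190→199: 9 bp
  199→206: 7 bp
  206→222: 16 bp
  222→235: 13 bp
  235→253: 18 bp
  253→265: 12 bp
  265→9 (wrap): 277-265+9 = 21 bp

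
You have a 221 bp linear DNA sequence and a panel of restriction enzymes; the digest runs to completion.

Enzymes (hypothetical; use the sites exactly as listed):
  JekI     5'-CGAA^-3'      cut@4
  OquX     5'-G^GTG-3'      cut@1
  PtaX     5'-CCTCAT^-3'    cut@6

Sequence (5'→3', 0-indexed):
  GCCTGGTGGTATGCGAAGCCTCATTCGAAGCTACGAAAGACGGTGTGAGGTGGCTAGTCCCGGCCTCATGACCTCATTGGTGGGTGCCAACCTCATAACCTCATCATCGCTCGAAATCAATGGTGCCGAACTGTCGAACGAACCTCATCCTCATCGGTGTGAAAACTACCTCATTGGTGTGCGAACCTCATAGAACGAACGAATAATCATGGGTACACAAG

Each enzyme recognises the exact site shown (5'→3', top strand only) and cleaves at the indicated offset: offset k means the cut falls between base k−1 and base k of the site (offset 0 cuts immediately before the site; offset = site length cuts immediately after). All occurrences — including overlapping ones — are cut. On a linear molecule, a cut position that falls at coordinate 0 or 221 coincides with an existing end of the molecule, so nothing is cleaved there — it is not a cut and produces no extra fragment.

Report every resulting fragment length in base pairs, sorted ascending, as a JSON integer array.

Per-enzyme occurrences:
  JekI (CGAA, off=4): starts [13, 25, 33, 111, 126, 134, 138, 181, 195, 199] → cuts [17, 29, 37, 115, 130, 138, 142, 185, 199, 203]
  OquX (GGTG, off=1): starts [4, 41, 48, 78, 82, 121, 155, 175] → cuts [5, 42, 49, 79, 83, 122, 156, 176]
  PtaX (CCTCAT, off=6): starts [18, 63, 71, 90, 98, 142, 148, 168, 185] → cuts [24, 69, 77, 96, 104, 148, 154, 174, 191]

All cut coordinates (distinct, sorted): [5, 17, 24, 29, 37, 42, 49, 69, 77, 79, 83, 96, 104, 115, 122, 130, 138, 142, 148, 154, 156, 174, 176, 185, 191, 199, 203]

Fragments:
  [0,5): 5 bp
  [5,17): 12 bp
  [17,24): 7 bp
  [24,29): 5 bp
  [29,37): 8 bp
  [37,42): 5 bp
  [42,49): 7 bp
  [49,69): 20 bp
  [69,77): 8 bp
  [77,79): 2 bp
  [79,83): 4 bp
  [83,96): 13 bp
  [96,104): 8 bp
  [104,115): 11 bp
  [115,122): 7 bp
  [122,130): 8 bp
  [130,138): 8 bp
  [138,142): 4 bp
  [142,148): 6 bp
  [148,154): 6 bp
  [154,156): 2 bp
  [156,174): 18 bp
  [174,176): 2 bp
  [176,185): 9 bp
  [185,191): 6 bp
  [191,199): 8 bp
  [199,203): 4 bp
  [203,221): 18 bp

[2,2,2,4,4,4,5,5,5,6,6,6,7,7,7,8,8,8,8,8,8,9,11,12,13,18,18,20]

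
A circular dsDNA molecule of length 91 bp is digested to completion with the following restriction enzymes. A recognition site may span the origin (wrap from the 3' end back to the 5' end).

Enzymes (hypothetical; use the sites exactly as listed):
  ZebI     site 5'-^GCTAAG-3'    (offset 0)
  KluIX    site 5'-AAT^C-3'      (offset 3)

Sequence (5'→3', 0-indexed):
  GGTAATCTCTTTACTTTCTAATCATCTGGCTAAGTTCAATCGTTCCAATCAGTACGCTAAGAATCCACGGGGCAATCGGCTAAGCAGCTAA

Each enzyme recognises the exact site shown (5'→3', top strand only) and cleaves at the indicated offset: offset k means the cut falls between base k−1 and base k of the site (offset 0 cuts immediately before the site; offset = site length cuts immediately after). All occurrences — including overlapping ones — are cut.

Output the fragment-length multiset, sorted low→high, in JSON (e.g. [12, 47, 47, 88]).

[2,6,6,8,9,9,11,12,12,16]

Scan for sites:
  ZebI GCTAAG/0: at [28, 55, 78, 86] ⇒ [28, 55, 78, 86]
  KluIX AATC/3: at [3, 19, 37, 46, 61, 73] ⇒ [6, 22, 40, 49, 64, 76]

Pooled cuts: [6, 22, 28, 40, 49, 55, 64, 76, 78, 86]

Fragments:
  6→22: 16 bp
  22→28: 6 bp
  28→40: 12 bp
  40→49: 9 bp
  49→55: 6 bp
  55→64: 9 bp
  64→76: 12 bp
  76→78: 2 bp
  78→86: 8 bp
  86→6 (wrap): 91-86+6 = 11 bp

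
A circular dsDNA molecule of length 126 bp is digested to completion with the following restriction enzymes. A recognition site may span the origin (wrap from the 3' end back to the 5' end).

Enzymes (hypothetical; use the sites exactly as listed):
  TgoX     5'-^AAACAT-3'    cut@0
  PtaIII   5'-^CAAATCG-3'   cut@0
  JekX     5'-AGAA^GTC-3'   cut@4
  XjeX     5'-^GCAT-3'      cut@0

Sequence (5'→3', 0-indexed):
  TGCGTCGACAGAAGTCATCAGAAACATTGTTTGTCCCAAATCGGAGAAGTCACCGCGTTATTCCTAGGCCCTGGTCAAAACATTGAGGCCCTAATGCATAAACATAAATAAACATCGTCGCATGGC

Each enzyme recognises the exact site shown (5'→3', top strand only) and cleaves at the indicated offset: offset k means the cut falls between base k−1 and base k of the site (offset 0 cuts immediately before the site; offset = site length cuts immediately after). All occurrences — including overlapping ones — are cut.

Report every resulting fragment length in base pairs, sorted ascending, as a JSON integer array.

[4,8,10,10,12,15,18,20,29]

Scan for sites:
  TgoX (AAACAT, off=0): starts [21, 77, 99, 109] → cuts [21, 77, 99, 109]
  PtaIII (CAAATCG, off=0): starts [36] → cuts [36]
  JekX (AGAAGTC, off=4): starts [9, 44] → cuts [13, 48]
  XjeX (GCAT, off=0): starts [95, 119] → cuts [95, 119]

Pooled cuts: [13, 21, 36, 48, 77, 95, 99, 109, 119]

Fragment lengths:
  13→21: 8 bp
  21→36: 15 bp
  36→48: 12 bp
  48→77: 29 bp
  77→95: 18 bp
  95→99: 4 bp
  99→109: 10 bp
  109→119: 10 bp
  119→13 (wrap): 126-119+13 = 20 bp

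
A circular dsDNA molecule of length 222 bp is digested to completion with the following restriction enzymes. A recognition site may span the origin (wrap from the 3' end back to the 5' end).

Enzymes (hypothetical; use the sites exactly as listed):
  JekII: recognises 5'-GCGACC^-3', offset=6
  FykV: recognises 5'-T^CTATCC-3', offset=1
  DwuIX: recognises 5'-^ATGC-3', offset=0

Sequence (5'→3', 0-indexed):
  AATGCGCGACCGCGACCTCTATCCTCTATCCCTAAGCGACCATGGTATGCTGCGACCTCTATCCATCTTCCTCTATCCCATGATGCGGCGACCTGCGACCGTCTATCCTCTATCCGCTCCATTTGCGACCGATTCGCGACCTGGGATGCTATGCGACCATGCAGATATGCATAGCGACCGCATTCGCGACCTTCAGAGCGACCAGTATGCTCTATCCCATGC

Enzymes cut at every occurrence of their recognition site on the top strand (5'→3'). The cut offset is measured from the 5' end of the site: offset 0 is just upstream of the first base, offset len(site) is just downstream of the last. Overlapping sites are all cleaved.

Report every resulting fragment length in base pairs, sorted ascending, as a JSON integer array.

[1,1,2,3,4,5,5,5,5,6,7,7,7,7,8,8,10,10,11,11,11,12,12,13,14,16,21]

Site scan:
  JekII GCGACC/6: at [5, 11, 35, 51, 87, 94, 124, 135, 152, 173, 185, 197] ⇒ [11, 17, 41, 57, 93, 100, 130, 141, 158, 179, 191, 203]
  FykV TCTATCC/1: at [17, 24, 57, 71, 101, 108, 210] ⇒ [18, 25, 58, 72, 102, 109, 211]
  DwuIX ATGC/0: at [1, 46, 82, 145, 150, 158, 166, 206, 218] ⇒ [1, 46, 82, 145, 150, 158, 166, 206, 218]

All cut coordinates (distinct, sorted): [1, 11, 17, 18, 25, 41, 46, 57, 58, 72, 82, 93, 100, 102, 109, 130, 141, 145, 150, 158, 166, 179, 191, 203, 206, 211, 218]

Fragments:
  1→11: 10 bp
  11→17: 6 bp
  17→18: 1 bp
  18→25: 7 bp
  25→41: 16 bp
  41→46: 5 bp
  46→57: 11 bp
  57→58: 1 bp
  58→72: 14 bp
  72→82: 10 bp
  82→93: 11 bp
  93→100: 7 bp
  100→102: 2 bp
  102→109: 7 bp
  109→130: 21 bp
  130→141: 11 bp
  141→145: 4 bp
  145→150: 5 bp
  150→158: 8 bp
  158→166: 8 bp
  166→179: 13 bp
  179→191: 12 bp
  191→203: 12 bp
  203→206: 3 bp
  206→211: 5 bp
  211→218: 7 bp
  218→1 (wrap): 222-218+1 = 5 bp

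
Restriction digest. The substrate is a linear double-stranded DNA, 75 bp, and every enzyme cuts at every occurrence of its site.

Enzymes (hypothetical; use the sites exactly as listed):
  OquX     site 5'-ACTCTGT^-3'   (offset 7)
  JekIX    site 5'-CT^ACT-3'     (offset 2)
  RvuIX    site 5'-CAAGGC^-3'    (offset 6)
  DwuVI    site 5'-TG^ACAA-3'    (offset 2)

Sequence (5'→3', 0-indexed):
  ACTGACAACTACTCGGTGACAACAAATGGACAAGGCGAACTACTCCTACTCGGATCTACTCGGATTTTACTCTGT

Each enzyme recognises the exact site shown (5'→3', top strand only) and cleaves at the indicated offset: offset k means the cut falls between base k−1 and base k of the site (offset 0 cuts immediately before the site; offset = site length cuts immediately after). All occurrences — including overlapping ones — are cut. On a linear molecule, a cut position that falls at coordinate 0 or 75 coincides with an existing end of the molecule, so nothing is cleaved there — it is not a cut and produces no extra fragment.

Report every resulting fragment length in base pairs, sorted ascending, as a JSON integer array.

Site scan:
  OquX (ACTCTGT, off=7): starts [68] → cuts [] (position 75 is a terminus of the linear molecule — no cut)
  JekIX (CTACT, off=2): starts [8, 39, 45, 55] → cuts [10, 41, 47, 57]
  RvuIX (CAAGGC, off=6): starts [30] → cuts [36]
  DwuVI (TGACAA, off=2): starts [2, 16] → cuts [4, 18]

Pooled cuts: [4, 10, 18, 36, 41, 47, 57]

Fragments:
  [0,4): 4 bp
  [4,10): 6 bp
  [10,18): 8 bp
  [18,36): 18 bp
  [36,41): 5 bp
  [41,47): 6 bp
  [47,57): 10 bp
  [57,75): 18 bp

[4,5,6,6,8,10,18,18]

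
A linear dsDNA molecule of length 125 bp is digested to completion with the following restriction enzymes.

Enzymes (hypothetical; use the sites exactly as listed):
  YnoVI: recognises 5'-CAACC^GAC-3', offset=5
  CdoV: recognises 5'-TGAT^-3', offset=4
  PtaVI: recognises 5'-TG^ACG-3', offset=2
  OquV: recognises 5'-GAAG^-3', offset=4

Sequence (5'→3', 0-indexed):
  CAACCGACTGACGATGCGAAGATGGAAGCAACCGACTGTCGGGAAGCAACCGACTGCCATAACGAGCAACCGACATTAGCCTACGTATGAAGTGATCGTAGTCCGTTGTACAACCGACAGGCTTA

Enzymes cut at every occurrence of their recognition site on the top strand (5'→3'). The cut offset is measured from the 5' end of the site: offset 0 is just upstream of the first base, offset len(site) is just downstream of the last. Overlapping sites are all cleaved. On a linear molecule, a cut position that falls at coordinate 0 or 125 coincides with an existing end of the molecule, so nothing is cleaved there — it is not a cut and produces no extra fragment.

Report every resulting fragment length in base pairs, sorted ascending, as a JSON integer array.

[4,5,5,5,5,7,10,11,13,19,20,21]

Scan for sites:
  YnoVI (CAACCGAC, off=5): starts [0, 28, 46, 66, 110] → cuts [5, 33, 51, 71, 115]
  CdoV (TGAT, off=4): starts [92] → cuts [96]
  PtaVI (TGACG, off=2): starts [8] → cuts [10]
  OquV (GAAG, off=4): starts [17, 24, 42, 88] → cuts [21, 28, 46, 92]

All cut coordinates (distinct, sorted): [5, 10, 21, 28, 33, 46, 51, 71, 92, 96, 115]

Fragment lengths:
  [0,5): 5 bp
  [5,10): 5 bp
  [10,21): 11 bp
  [21,28): 7 bp
  [28,33): 5 bp
  [33,46): 13 bp
  [46,51): 5 bp
  [51,71): 20 bp
  [71,92): 21 bp
  [92,96): 4 bp
  [96,115): 19 bp
  [115,125): 10 bp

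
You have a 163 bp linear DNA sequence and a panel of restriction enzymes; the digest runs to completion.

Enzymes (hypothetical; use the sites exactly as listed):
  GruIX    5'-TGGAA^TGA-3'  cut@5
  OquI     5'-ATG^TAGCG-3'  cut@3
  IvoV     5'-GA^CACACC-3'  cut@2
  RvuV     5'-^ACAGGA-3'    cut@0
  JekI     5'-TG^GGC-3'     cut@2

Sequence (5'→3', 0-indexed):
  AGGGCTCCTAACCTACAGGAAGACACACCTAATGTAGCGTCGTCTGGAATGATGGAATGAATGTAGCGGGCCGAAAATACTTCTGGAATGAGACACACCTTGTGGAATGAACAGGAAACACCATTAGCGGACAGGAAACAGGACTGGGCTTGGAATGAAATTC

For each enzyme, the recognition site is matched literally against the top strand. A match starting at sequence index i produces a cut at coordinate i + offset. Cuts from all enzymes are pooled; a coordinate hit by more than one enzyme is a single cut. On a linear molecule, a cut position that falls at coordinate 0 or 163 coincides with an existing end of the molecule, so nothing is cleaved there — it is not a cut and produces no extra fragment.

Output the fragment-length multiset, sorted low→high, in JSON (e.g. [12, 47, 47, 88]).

Site scan:
  GruIX (TGGAATGA, off=5): starts [44, 52, 83, 102, 150] → cuts [49, 57, 88, 107, 155]
  OquI (ATGTAGCG, off=3): starts [31, 60] → cuts [34, 63]
  IvoV (GACACACC, off=2): starts [21, 91] → cuts [23, 93]
  RvuV (ACAGGA, off=0): starts [14, 110, 130, 137] → cuts [14, 110, 130, 137]
  JekI (TGGGC, off=2): starts [144] → cuts [146]

Pooled cuts: [14, 23, 34, 49, 57, 63, 88, 93, 107, 110, 130, 137, 146, 155]

Fragment lengths:
  [0,14): 14 bp
  [14,23): 9 bp
  [23,34): 11 bp
  [34,49): 15 bp
  [49,57): 8 bp
  [57,63): 6 bp
  [63,88): 25 bp
  [88,93): 5 bp
  [93,107): 14 bp
  [107,110): 3 bp
  [110,130): 20 bp
  [130,137): 7 bp
  [137,146): 9 bp
  [146,155): 9 bp
  [155,163): 8 bp

[3,5,6,7,8,8,9,9,9,11,14,14,15,20,25]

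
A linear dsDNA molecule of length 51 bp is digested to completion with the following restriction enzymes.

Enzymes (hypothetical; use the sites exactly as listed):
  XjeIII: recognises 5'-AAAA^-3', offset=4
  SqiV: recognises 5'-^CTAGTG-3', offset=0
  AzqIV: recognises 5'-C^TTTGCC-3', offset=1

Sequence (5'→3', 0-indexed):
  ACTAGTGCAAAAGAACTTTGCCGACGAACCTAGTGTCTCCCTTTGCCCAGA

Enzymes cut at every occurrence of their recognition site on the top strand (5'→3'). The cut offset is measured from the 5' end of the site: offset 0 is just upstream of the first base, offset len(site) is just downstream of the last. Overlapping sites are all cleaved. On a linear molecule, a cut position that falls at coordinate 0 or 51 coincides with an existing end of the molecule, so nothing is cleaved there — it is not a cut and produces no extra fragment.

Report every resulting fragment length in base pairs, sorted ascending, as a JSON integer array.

Scan for sites:
  XjeIII AAAA/4: at [8] ⇒ [12]
  SqiV CTAGTG/0: at [1, 29] ⇒ [1, 29]
  AzqIV CTTTGCC/1: at [15, 40] ⇒ [16, 41]

All cut coordinates (distinct, sorted): [1, 12, 16, 29, 41]

Fragment lengths:
  [0,1): 1 bp
  [1,12): 11 bp
  [12,16): 4 bp
  [16,29): 13 bp
  [29,41): 12 bp
  [41,51): 10 bp

[1,4,10,11,12,13]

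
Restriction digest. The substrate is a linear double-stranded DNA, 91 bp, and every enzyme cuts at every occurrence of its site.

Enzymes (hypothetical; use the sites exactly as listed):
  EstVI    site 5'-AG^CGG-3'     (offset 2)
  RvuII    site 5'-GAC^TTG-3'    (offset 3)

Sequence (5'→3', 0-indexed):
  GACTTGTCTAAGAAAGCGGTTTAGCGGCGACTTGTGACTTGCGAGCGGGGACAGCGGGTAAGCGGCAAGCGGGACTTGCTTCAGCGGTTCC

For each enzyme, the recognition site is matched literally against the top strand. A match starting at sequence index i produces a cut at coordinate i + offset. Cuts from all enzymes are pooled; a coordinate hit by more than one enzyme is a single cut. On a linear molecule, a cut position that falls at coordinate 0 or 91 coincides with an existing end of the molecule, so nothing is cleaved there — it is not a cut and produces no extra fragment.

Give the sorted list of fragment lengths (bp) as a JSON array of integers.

Per-enzyme occurrences:
  EstVI (AGCGG, off=2): starts [14, 22, 43, 52, 60, 67, 82] → cuts [16, 24, 45, 54, 62, 69, 84]
  RvuII (GACTTG, off=3): starts [0, 28, 35, 72] → cuts [3, 31, 38, 75]

Pooled cuts: [3, 16, 24, 31, 38, 45, 54, 62, 69, 75, 84]

Fragment lengths:
  [0,3): 3 bp
  [3,16): 13 bp
  [16,24): 8 bp
  [24,31): 7 bp
  [31,38): 7 bp
  [38,45): 7 bp
  [45,54): 9 bp
  [54,62): 8 bp
  [62,69): 7 bp
  [69,75): 6 bp
  [75,84): 9 bp
  [84,91): 7 bp

[3,6,7,7,7,7,7,8,8,9,9,13]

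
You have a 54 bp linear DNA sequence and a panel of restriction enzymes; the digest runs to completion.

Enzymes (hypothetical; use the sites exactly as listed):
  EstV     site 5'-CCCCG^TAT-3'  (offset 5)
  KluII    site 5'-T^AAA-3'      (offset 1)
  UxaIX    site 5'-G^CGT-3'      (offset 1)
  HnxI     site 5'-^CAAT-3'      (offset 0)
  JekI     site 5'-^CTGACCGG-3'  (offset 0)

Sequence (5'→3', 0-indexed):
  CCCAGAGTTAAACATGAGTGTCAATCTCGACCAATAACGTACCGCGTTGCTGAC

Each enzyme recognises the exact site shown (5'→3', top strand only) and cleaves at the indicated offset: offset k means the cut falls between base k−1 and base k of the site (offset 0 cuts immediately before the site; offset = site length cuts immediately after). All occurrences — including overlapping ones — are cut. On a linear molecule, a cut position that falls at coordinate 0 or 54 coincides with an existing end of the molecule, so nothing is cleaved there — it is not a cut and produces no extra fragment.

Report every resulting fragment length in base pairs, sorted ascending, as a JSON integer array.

[9,10,10,12,13]

Per-enzyme occurrences:
  EstV (CCCCGTAT, off=5): no sites
  KluII (TAAA, off=1): starts [8] → cuts [9]
  UxaIX (GCGT, off=1): starts [43] → cuts [44]
  HnxI (CAAT, off=0): starts [21, 31] → cuts [21, 31]
  JekI (CTGACCGG, off=0): no sites

All cut coordinates (distinct, sorted): [9, 21, 31, 44]

Fragments:
  [0,9): 9 bp
  [9,21): 12 bp
  [21,31): 10 bp
  [31,44): 13 bp
  [44,54): 10 bp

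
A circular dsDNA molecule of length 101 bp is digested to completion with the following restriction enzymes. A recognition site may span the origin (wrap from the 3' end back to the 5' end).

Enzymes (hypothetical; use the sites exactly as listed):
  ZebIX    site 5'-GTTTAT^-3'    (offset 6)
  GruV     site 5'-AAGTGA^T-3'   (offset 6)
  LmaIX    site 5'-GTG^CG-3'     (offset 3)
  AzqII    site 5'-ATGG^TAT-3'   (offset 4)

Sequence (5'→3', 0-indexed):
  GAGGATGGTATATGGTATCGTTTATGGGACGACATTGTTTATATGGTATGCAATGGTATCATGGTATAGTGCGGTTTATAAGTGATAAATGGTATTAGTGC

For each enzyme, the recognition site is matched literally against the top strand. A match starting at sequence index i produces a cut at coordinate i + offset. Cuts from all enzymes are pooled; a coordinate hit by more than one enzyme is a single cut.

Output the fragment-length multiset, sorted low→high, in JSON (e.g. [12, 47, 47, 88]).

Per-enzyme occurrences:
  ZebIX GTTTAT/6: at [19, 36, 73] ⇒ [25, 42, 79]
  GruV AAGTGAT/6: at [79] ⇒ [85]
  LmaIX GTGCG/3: at [68, 97] ⇒ [71, 100]
  AzqII ATGGTAT/4: at [4, 11, 42, 52, 60, 88] ⇒ [8, 15, 46, 56, 64, 92]

All cut coordinates (distinct, sorted): [8, 15, 25, 42, 46, 56, 64, 71, 79, 85, 92, 100]

Fragment lengths:
  8→15: 7 bp
  15→25: 10 bp
  25→42: 17 bp
  42→46: 4 bp
  46→56: 10 bp
  56→64: 8 bp
  64→71: 7 bp
  71→79: 8 bp
  79→85: 6 bp
  85→92: 7 bp
  92→100: 8 bp
  100→8 (wrap): 101-100+8 = 9 bp

[4,6,7,7,7,8,8,8,9,10,10,17]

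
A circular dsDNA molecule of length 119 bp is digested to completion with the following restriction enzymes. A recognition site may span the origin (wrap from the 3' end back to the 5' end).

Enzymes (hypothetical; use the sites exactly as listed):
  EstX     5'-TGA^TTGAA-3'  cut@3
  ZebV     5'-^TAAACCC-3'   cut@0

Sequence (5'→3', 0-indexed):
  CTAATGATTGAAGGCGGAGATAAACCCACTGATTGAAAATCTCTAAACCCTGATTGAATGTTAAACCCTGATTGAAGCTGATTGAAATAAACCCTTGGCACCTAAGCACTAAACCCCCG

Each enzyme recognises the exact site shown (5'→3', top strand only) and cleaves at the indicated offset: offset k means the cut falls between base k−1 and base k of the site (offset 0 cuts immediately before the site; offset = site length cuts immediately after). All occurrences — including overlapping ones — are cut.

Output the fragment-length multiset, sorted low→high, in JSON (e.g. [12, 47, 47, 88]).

Site scan:
  EstX TGATTGAA/3: at [4, 29, 50, 68, 78] ⇒ [7, 32, 53, 71, 81]
  ZebV TAAACCC/0: at [20, 43, 61, 87, 109] ⇒ [20, 43, 61, 87, 109]

All cut coordinates (distinct, sorted): [7, 20, 32, 43, 53, 61, 71, 81, 87, 109]

Fragment lengths:
  7→20: 13 bp
  20→32: 12 bp
  32→43: 11 bp
  43→53: 10 bp
  53→61: 8 bp
  61→71: 10 bp
  71→81: 10 bp
  81→87: 6 bp
  87→109: 22 bp
  109→7 (wrap): 119-109+7 = 17 bp

[6,8,10,10,10,11,12,13,17,22]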